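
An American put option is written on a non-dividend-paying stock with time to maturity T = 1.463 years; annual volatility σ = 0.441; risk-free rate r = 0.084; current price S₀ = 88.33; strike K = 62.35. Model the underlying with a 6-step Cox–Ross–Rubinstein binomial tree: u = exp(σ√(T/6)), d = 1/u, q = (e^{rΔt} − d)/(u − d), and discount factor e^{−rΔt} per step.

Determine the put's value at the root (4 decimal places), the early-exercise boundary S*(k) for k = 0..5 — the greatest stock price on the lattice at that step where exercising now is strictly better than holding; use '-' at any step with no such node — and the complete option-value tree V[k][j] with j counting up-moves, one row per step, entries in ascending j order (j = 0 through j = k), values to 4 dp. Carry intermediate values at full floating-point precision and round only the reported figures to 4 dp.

Δt=0.24383, u=1.24329, d=0.80432, q=0.49291, disc=e^(-rΔt)=0.97973
k=6 terminal: V=max(K-S,0) → 38.4352 25.3830 5.2072 0.0000 0.0000 0.0000 0.0000
k=5: j=0 S=29.7331 intr=32.6169 cont=31.3528 V=32.6169[EX]; j=1 S=45.9608 intr=16.3892 cont=15.1251 V=16.3892[EX]; j=2 S=71.0452 intr=0.0000 cont=2.5870 V=2.5870[hold]; j=3 S=109.8201 intr=0.0000 cont=0.0000 V=0.0000[hold]; j=4 S=169.7574 intr=0.0000 cont=0.0000 V=0.0000[hold]; j=5 S=262.4072 intr=0.0000 cont=0.0000 V=0.0000[hold]  S*(5)=45.9608
k=4: j=0 S=36.9670 intr=25.3830 cont=24.1189 V=25.3830[EX]; j=1 S=57.1428 intr=5.2072 cont=9.3916 V=9.3916[hold]; j=2 S=88.3300 intr=0.0000 cont=1.2852 V=1.2852[hold]; j=3 S=136.5385 intr=0.0000 cont=0.0000 V=0.0000[hold]; j=4 S=211.0582 intr=0.0000 cont=0.0000 V=0.0000[hold]  S*(4)=36.9670
k=3: j=0 S=45.9608 intr=16.3892 cont=17.1458 V=17.1458[hold]; j=1 S=71.0452 intr=0.0000 cont=5.2865 V=5.2865[hold]; j=2 S=109.8201 intr=0.0000 cont=0.6385 V=0.6385[hold]; j=3 S=169.7574 intr=0.0000 cont=0.0000 V=0.0000[hold]  S*(3)=-
k=2: j=0 S=57.1428 intr=5.2072 cont=11.0711 V=11.0711[hold]; j=1 S=88.3300 intr=0.0000 cont=2.9347 V=2.9347[hold]; j=2 S=136.5385 intr=0.0000 cont=0.3172 V=0.3172[hold]  S*(2)=-
k=1: j=0 S=71.0452 intr=0.0000 cont=6.9174 V=6.9174[hold]; j=1 S=109.8201 intr=0.0000 cont=1.6112 V=1.6112[hold]  S*(1)=-
k=0: j=0 S=88.3300 intr=0.0000 cont=4.2147 V=4.2147[hold]  S*(0)=-

price = 4.2147
boundary = - - - - 36.9670 45.9608
tree:
4.2147
6.9174 1.6112
11.0711 2.9347 0.3172
17.1458 5.2865 0.6385 0.0000
25.3830 9.3916 1.2852 0.0000 0.0000
32.6169 16.3892 2.5870 0.0000 0.0000 0.0000
38.4352 25.3830 5.2072 0.0000 0.0000 0.0000 0.0000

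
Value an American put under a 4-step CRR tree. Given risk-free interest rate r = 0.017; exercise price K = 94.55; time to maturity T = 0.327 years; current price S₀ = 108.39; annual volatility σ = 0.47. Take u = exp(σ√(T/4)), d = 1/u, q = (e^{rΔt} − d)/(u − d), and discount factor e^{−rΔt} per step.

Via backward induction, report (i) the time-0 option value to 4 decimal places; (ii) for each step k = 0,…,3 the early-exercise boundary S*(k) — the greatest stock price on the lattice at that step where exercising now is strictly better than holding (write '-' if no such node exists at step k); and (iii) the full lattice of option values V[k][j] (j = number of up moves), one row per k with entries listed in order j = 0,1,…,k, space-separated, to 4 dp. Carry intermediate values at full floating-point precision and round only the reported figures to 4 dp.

Δt=0.08175  u=1.14383  d=0.87426  q=0.47161  discount=0.99861
step 4 (expiry): payoffs max(K−S,0) = 31.2296 11.7050 0.0000 0.0000 0.0000
step 3: (k=3,j=0): S=72.4277, (K−S)⁺=22.1223, hold=21.9910 ⇒ V=22.1223 exercise | (k=3,j=1): S=94.7606, (K−S)⁺=0.0000, hold=6.1762 ⇒ V=6.1762 continue | (k=3,j=2): S=123.9797, (K−S)⁺=0.0000, hold=0.0000 ⇒ V=0.0000 continue | (k=3,j=3): S=162.2085, (K−S)⁺=0.0000, hold=0.0000 ⇒ V=0.0000 continue  boundary S*=72.4277
step 2: (k=2,j=0): S=82.8450, (K−S)⁺=11.7050, hold=14.5816 ⇒ V=14.5816 continue | (k=2,j=1): S=108.3900, (K−S)⁺=0.0000, hold=3.2589 ⇒ V=3.2589 continue | (k=2,j=2): S=141.8117, (K−S)⁺=0.0000, hold=0.0000 ⇒ V=0.0000 continue  boundary S*=-
step 1: (k=1,j=0): S=94.7606, (K−S)⁺=0.0000, hold=9.2288 ⇒ V=9.2288 continue | (k=1,j=1): S=123.9797, (K−S)⁺=0.0000, hold=1.7196 ⇒ V=1.7196 continue  boundary S*=-
step 0: (k=0,j=0): S=108.3900, (K−S)⁺=0.0000, hold=5.6794 ⇒ V=5.6794 continue  boundary S*=-

price = 5.6794
boundary = - - - 72.4277
tree:
5.6794
9.2288 1.7196
14.5816 3.2589 0.0000
22.1223 6.1762 0.0000 0.0000
31.2296 11.7050 0.0000 0.0000 0.0000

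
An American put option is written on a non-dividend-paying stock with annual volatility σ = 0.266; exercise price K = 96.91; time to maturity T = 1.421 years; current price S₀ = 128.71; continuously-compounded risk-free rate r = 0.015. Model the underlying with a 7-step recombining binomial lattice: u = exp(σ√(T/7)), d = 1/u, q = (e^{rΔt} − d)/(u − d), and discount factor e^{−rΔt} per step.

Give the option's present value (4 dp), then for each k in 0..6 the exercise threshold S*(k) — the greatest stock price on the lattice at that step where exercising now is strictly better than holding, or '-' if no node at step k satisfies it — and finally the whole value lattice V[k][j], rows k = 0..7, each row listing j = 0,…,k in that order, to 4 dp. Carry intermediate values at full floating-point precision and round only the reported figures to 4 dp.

Δt=0.20300  u=1.12733  d=0.88706  q=0.48277  discount=0.99696
step 7 (expiry): payoffs max(K−S,0) = 41.2853 26.2186 7.0710 0.0000 0.0000 0.0000 0.0000 0.0000
step 6: (k=6,j=0): S=62.7072, (K−S)⁺=34.2028, hold=33.9082 ⇒ V=34.2028 exercise | (k=6,j=1): S=79.6921, (K−S)⁺=17.2179, hold=16.9232 ⇒ V=17.2179 exercise | (k=6,j=2): S=101.2777, (K−S)⁺=0.0000, hold=3.6463 ⇒ V=3.6463 continue | (k=6,j=3): S=128.7100, (K−S)⁺=0.0000, hold=0.0000 ⇒ V=0.0000 continue | (k=6,j=4): S=163.5726, (K−S)⁺=0.0000, hold=0.0000 ⇒ V=0.0000 continue | (k=6,j=5): S=207.8782, (K−S)⁺=0.0000, hold=0.0000 ⇒ V=0.0000 continue | (k=6,j=6): S=264.1846, (K−S)⁺=0.0000, hold=0.0000 ⇒ V=0.0000 continue  boundary S*=79.6921
step 5: (k=5,j=0): S=70.6914, (K−S)⁺=26.2186, hold=25.9240 ⇒ V=26.2186 exercise | (k=5,j=1): S=89.8390, (K−S)⁺=7.0710, hold=10.6335 ⇒ V=10.6335 continue | (k=5,j=2): S=114.1729, (K−S)⁺=0.0000, hold=1.8802 ⇒ V=1.8802 continue | (k=5,j=3): S=145.0980, (K−S)⁺=0.0000, hold=0.0000 ⇒ V=0.0000 continue | (k=5,j=4): S=184.3996, (K−S)⁺=0.0000, hold=0.0000 ⇒ V=0.0000 continue | (k=5,j=5): S=234.3464, (K−S)⁺=0.0000, hold=0.0000 ⇒ V=0.0000 continue  boundary S*=70.6914
step 4: (k=4,j=0): S=79.6921, (K−S)⁺=17.2179, hold=18.6378 ⇒ V=18.6378 continue | (k=4,j=1): S=101.2777, (K−S)⁺=0.0000, hold=6.3882 ⇒ V=6.3882 continue | (k=4,j=2): S=128.7100, (K−S)⁺=0.0000, hold=0.9696 ⇒ V=0.9696 continue | (k=4,j=3): S=163.5726, (K−S)⁺=0.0000, hold=0.0000 ⇒ V=0.0000 continue | (k=4,j=4): S=207.8782, (K−S)⁺=0.0000, hold=0.0000 ⇒ V=0.0000 continue  boundary S*=-
step 3: (k=3,j=0): S=89.8390, (K−S)⁺=7.0710, hold=12.6855 ⇒ V=12.6855 continue | (k=3,j=1): S=114.1729, (K−S)⁺=0.0000, hold=3.7608 ⇒ V=3.7608 continue | (k=3,j=2): S=145.0980, (K−S)⁺=0.0000, hold=0.5000 ⇒ V=0.5000 continue | (k=3,j=3): S=184.3996, (K−S)⁺=0.0000, hold=0.0000 ⇒ V=0.0000 continue  boundary S*=-
step 2: (k=2,j=0): S=101.2777, (K−S)⁺=0.0000, hold=8.3515 ⇒ V=8.3515 continue | (k=2,j=1): S=128.7100, (K−S)⁺=0.0000, hold=2.1799 ⇒ V=2.1799 continue | (k=2,j=2): S=163.5726, (K−S)⁺=0.0000, hold=0.2578 ⇒ V=0.2578 continue  boundary S*=-
step 1: (k=1,j=0): S=114.1729, (K−S)⁺=0.0000, hold=5.3557 ⇒ V=5.3557 continue | (k=1,j=1): S=145.0980, (K−S)⁺=0.0000, hold=1.2482 ⇒ V=1.2482 continue  boundary S*=-
step 0: (k=0,j=0): S=128.7100, (K−S)⁺=0.0000, hold=3.3625 ⇒ V=3.3625 continue  boundary S*=-

price = 3.3625
boundary = - - - - - 70.6914 79.6921
tree:
3.3625
5.3557 1.2482
8.3515 2.1799 0.2578
12.6855 3.7608 0.5000 0.0000
18.6378 6.3882 0.9696 0.0000 0.0000
26.2186 10.6335 1.8802 0.0000 0.0000 0.0000
34.2028 17.2179 3.6463 0.0000 0.0000 0.0000 0.0000
41.2853 26.2186 7.0710 0.0000 0.0000 0.0000 0.0000 0.0000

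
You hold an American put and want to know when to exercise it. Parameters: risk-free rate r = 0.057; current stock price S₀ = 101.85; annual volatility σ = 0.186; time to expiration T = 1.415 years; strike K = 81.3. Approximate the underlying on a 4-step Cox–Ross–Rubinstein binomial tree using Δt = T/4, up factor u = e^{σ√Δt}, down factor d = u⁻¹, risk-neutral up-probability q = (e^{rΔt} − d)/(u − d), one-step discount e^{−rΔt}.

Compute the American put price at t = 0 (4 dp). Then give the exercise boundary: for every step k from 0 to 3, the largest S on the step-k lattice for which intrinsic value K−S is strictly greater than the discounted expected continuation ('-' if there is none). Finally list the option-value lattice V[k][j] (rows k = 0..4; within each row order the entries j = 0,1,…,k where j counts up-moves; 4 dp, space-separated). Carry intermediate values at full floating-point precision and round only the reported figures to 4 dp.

price = 0.6399
boundary = - - - 73.0848
tree:
0.6399
1.4983 0.0000
3.5084 0.0000 0.0000
8.2152 0.0000 0.0000 0.0000
15.8692 0.0000 0.0000 0.0000 0.0000

Δt=0.35375  u=1.11698  d=0.89527  q=0.56424  discount=0.98004
step 4 (expiry): payoffs max(K−S,0) = 15.8692 0.0000 0.0000 0.0000 0.0000
step 3: (k=3,j=0): S=73.0848, (K−S)⁺=8.2152, hold=6.7771 ⇒ V=8.2152 exercise | (k=3,j=1): S=91.1835, (K−S)⁺=0.0000, hold=0.0000 ⇒ V=0.0000 continue | (k=3,j=2): S=113.7642, (K−S)⁺=0.0000, hold=0.0000 ⇒ V=0.0000 continue | (k=3,j=3): S=141.9368, (K−S)⁺=0.0000, hold=0.0000 ⇒ V=0.0000 continue  boundary S*=73.0848
step 2: (k=2,j=0): S=81.6341, (K−S)⁺=0.0000, hold=3.5084 ⇒ V=3.5084 continue | (k=2,j=1): S=101.8500, (K−S)⁺=0.0000, hold=0.0000 ⇒ V=0.0000 continue | (k=2,j=2): S=127.0722, (K−S)⁺=0.0000, hold=0.0000 ⇒ V=0.0000 continue  boundary S*=-
step 1: (k=1,j=0): S=91.1835, (K−S)⁺=0.0000, hold=1.4983 ⇒ V=1.4983 continue | (k=1,j=1): S=113.7642, (K−S)⁺=0.0000, hold=0.0000 ⇒ V=0.0000 continue  boundary S*=-
step 0: (k=0,j=0): S=101.8500, (K−S)⁺=0.0000, hold=0.6399 ⇒ V=0.6399 continue  boundary S*=-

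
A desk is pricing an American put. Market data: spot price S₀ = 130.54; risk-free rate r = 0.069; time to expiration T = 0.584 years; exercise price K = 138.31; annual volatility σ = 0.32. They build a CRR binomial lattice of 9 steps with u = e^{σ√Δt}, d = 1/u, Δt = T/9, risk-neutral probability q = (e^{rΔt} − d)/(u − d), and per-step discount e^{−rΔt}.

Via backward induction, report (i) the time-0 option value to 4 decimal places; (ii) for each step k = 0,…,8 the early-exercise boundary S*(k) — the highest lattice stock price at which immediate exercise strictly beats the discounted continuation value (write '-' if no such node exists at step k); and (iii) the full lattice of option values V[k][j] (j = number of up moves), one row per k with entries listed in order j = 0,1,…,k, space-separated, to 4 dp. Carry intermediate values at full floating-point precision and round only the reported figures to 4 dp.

params: Δt=0.06489 u=1.08493 d=0.92172 q=0.50713 e^(-rΔt)=0.99553
t_9 payoffs: 75.6296 64.5307 51.4666 36.0891 17.9888 0.0000 0.0000 0.0000 0.0000 0.0000
t_8: node(8,0) S=68.0038 payoff=70.3062 vs cont=69.6883 → 70.3062 [stop]  node(8,1) S=80.0453 payoff=58.2647 vs cont=57.6469 → 58.2647 [stop]  node(8,2) S=94.2190 payoff=44.0910 vs cont=43.4732 → 44.0910 [stop]  node(8,3) S=110.9024 payoff=27.4076 vs cont=26.7897 → 27.4076 [stop]  node(8,4) S=130.5400 payoff=7.7700 vs cont=8.8266 → 8.8266 [wait]  node(8,5) S=153.6548 payoff=0.0000 vs cont=0.0000 → 0.0000 [wait]  node(8,6) S=180.8626 payoff=0.0000 vs cont=0.0000 → 0.0000 [wait]  node(8,7) S=212.8882 payoff=0.0000 vs cont=0.0000 → 0.0000 [wait]  node(8,8) S=250.5845 payoff=0.0000 vs cont=0.0000 → 0.0000 [wait]  ⇒ S*(8)=110.9024
t_7: node(7,0) S=73.7793 payoff=64.5307 vs cont=63.9129 → 64.5307 [stop]  node(7,1) S=86.8434 payoff=51.4666 vs cont=50.8487 → 51.4666 [stop]  node(7,2) S=102.2209 payoff=36.0891 vs cont=35.4712 → 36.0891 [stop]  node(7,3) S=120.3212 payoff=17.9888 vs cont=17.9043 → 17.9888 [stop]  node(7,4) S=141.6266 payoff=0.0000 vs cont=4.3309 → 4.3309 [wait]  node(7,5) S=166.7046 payoff=0.0000 vs cont=0.0000 → 0.0000 [wait]  node(7,6) S=196.2231 payoff=0.0000 vs cont=0.0000 → 0.0000 [wait]  node(7,7) S=230.9686 payoff=0.0000 vs cont=0.0000 → 0.0000 [wait]  ⇒ S*(7)=120.3212
t_6: node(6,0) S=80.0453 payoff=58.2647 vs cont=57.6469 → 58.2647 [stop]  node(6,1) S=94.2190 payoff=44.0910 vs cont=43.4732 → 44.0910 [stop]  node(6,2) S=110.9024 payoff=27.4076 vs cont=26.7897 → 27.4076 [stop]  node(6,3) S=130.5400 payoff=7.7700 vs cont=11.0131 → 11.0131 [wait]  node(6,4) S=153.6548 payoff=0.0000 vs cont=2.1251 → 2.1251 [wait]  node(6,5) S=180.8626 payoff=0.0000 vs cont=0.0000 → 0.0000 [wait]  node(6,6) S=212.8882 payoff=0.0000 vs cont=0.0000 → 0.0000 [wait]  ⇒ S*(6)=110.9024
t_5: node(5,0) S=86.8434 payoff=51.4666 vs cont=50.8487 → 51.4666 [stop]  node(5,1) S=102.2209 payoff=36.0891 vs cont=35.4712 → 36.0891 [stop]  node(5,2) S=120.3212 payoff=17.9888 vs cont=19.0082 → 19.0082 [wait]  node(5,3) S=141.6266 payoff=0.0000 vs cont=6.4767 → 6.4767 [wait]  node(5,4) S=166.7046 payoff=0.0000 vs cont=1.0427 → 1.0427 [wait]  node(5,5) S=196.2231 payoff=0.0000 vs cont=0.0000 → 0.0000 [wait]  ⇒ S*(5)=102.2209
t_4: node(4,0) S=94.2190 payoff=44.0910 vs cont=43.4732 → 44.0910 [stop]  node(4,1) S=110.9024 payoff=27.4076 vs cont=27.3044 → 27.4076 [stop]  node(4,2) S=130.5400 payoff=7.7700 vs cont=12.5966 → 12.5966 [wait]  node(4,3) S=153.6548 payoff=0.0000 vs cont=3.7043 → 3.7043 [wait]  node(4,4) S=180.8626 payoff=0.0000 vs cont=0.5116 → 0.5116 [wait]  ⇒ S*(4)=110.9024
t_3: node(3,0) S=102.2209 payoff=36.0891 vs cont=35.4712 → 36.0891 [stop]  node(3,1) S=120.3212 payoff=17.9888 vs cont=19.8076 → 19.8076 [wait]  node(3,2) S=141.6266 payoff=0.0000 vs cont=8.0510 → 8.0510 [wait]  node(3,3) S=166.7046 payoff=0.0000 vs cont=2.0759 → 2.0759 [wait]  ⇒ S*(3)=102.2209
t_2: node(2,0) S=110.9024 payoff=27.4076 vs cont=27.7080 → 27.7080 [wait]  node(2,1) S=130.5400 payoff=7.7700 vs cont=13.7837 → 13.7837 [wait]  node(2,2) S=153.6548 payoff=0.0000 vs cont=4.9984 → 4.9984 [wait]  ⇒ S*(2)=-
t_1: node(1,0) S=120.3212 payoff=17.9888 vs cont=20.5544 → 20.5544 [wait]  node(1,1) S=141.6266 payoff=0.0000 vs cont=9.2868 → 9.2868 [wait]  ⇒ S*(1)=-
t_0: node(0,0) S=130.5400 payoff=7.7700 vs cont=14.7740 → 14.7740 [wait]  ⇒ S*(0)=-

price = 14.7740
boundary = - - - 102.2209 110.9024 102.2209 110.9024 120.3212 110.9024
tree:
14.7740
20.5544 9.2868
27.7080 13.7837 4.9984
36.0891 19.8076 8.0510 2.0759
44.0910 27.4076 12.5966 3.7043 0.5116
51.4666 36.0891 19.0082 6.4767 1.0427 0.0000
58.2647 44.0910 27.4076 11.0131 2.1251 0.0000 0.0000
64.5307 51.4666 36.0891 17.9888 4.3309 0.0000 0.0000 0.0000
70.3062 58.2647 44.0910 27.4076 8.8266 0.0000 0.0000 0.0000 0.0000
75.6296 64.5307 51.4666 36.0891 17.9888 0.0000 0.0000 0.0000 0.0000 0.0000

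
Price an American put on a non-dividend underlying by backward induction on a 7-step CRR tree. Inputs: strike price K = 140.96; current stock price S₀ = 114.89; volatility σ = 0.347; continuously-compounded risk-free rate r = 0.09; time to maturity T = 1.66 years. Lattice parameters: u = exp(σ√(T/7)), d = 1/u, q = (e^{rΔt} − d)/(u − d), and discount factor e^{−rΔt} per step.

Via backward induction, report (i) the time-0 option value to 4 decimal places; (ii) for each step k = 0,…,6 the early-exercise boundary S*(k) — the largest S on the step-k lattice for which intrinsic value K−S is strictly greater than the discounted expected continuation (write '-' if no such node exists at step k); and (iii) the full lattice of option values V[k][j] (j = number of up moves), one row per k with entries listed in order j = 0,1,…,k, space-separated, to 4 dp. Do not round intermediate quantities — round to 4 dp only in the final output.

Δt=0.23714  u=1.18410  d=0.84453  q=0.52138  discount=0.97888
step 7 (expiry): payoffs max(K−S,0) = 105.7575 91.6031 71.7576 43.9324 4.9192 0.0000 0.0000 0.0000
step 6: (k=6,j=0): S=41.6832, (K−S)⁺=99.2768, hold=96.3002 ⇒ V=99.2768 exercise | (k=6,j=1): S=58.4433, (K−S)⁺=82.5167, hold=79.5401 ⇒ V=82.5167 exercise | (k=6,j=2): S=81.9423, (K−S)⁺=59.0177, hold=56.0411 ⇒ V=59.0177 exercise | (k=6,j=3): S=114.8900, (K−S)⁺=26.0700, hold=23.0934 ⇒ V=26.0700 exercise | (k=6,j=4): S=161.0854, (K−S)⁺=0.0000, hold=2.3047 ⇒ V=2.3047 continue | (k=6,j=5): S=225.8552, (K−S)⁺=0.0000, hold=0.0000 ⇒ V=0.0000 continue | (k=6,j=6): S=316.6678, (K−S)⁺=0.0000, hold=0.0000 ⇒ V=0.0000 continue  boundary S*=114.8900
step 5: (k=5,j=0): S=49.3569, (K−S)⁺=91.6031, hold=88.6265 ⇒ V=91.6031 exercise | (k=5,j=1): S=69.2024, (K−S)⁺=71.7576, hold=68.7810 ⇒ V=71.7576 exercise | (k=5,j=2): S=97.0276, (K−S)⁺=43.9324, hold=40.9558 ⇒ V=43.9324 exercise | (k=5,j=3): S=136.0408, (K−S)⁺=4.9192, hold=13.3903 ⇒ V=13.3903 continue | (k=5,j=4): S=190.7406, (K−S)⁺=0.0000, hold=1.0798 ⇒ V=1.0798 continue | (k=5,j=5): S=267.4342, (K−S)⁺=0.0000, hold=0.0000 ⇒ V=0.0000 continue  boundary S*=97.0276
step 4: (k=4,j=0): S=58.4433, (K−S)⁺=82.5167, hold=79.5401 ⇒ V=82.5167 exercise | (k=4,j=1): S=81.9423, (K−S)⁺=59.0177, hold=56.0411 ⇒ V=59.0177 exercise | (k=4,j=2): S=114.8900, (K−S)⁺=26.0700, hold=27.4168 ⇒ V=27.4168 continue | (k=4,j=3): S=161.0854, (K−S)⁺=0.0000, hold=6.8246 ⇒ V=6.8246 continue | (k=4,j=4): S=225.8552, (K−S)⁺=0.0000, hold=0.5059 ⇒ V=0.5059 continue  boundary S*=81.9423
step 3: (k=3,j=0): S=69.2024, (K−S)⁺=71.7576, hold=68.7810 ⇒ V=71.7576 exercise | (k=3,j=1): S=97.0276, (K−S)⁺=43.9324, hold=41.6432 ⇒ V=43.9324 exercise | (k=3,j=2): S=136.0408, (K−S)⁺=4.9192, hold=16.3281 ⇒ V=16.3281 continue | (k=3,j=3): S=190.7406, (K−S)⁺=0.0000, hold=3.4556 ⇒ V=3.4556 continue  boundary S*=97.0276
step 2: (k=2,j=0): S=81.9423, (K−S)⁺=59.0177, hold=56.0411 ⇒ V=59.0177 exercise | (k=2,j=1): S=114.8900, (K−S)⁺=26.0700, hold=28.9162 ⇒ V=28.9162 continue | (k=2,j=2): S=161.0854, (K−S)⁺=0.0000, hold=9.4135 ⇒ V=9.4135 continue  boundary S*=81.9423
step 1: (k=1,j=0): S=97.0276, (K−S)⁺=43.9324, hold=42.4084 ⇒ V=43.9324 exercise | (k=1,j=1): S=136.0408, (K−S)⁺=4.9192, hold=18.3519 ⇒ V=18.3519 continue  boundary S*=97.0276
step 0: (k=0,j=0): S=114.8900, (K−S)⁺=26.0700, hold=29.9491 ⇒ V=29.9491 continue  boundary S*=-

price = 29.9491
boundary = - 97.0276 81.9423 97.0276 81.9423 97.0276 114.8900
tree:
29.9491
43.9324 18.3519
59.0177 28.9162 9.4135
71.7576 43.9324 16.3281 3.4556
82.5167 59.0177 27.4168 6.8246 0.5059
91.6031 71.7576 43.9324 13.3903 1.0798 0.0000
99.2768 82.5167 59.0177 26.0700 2.3047 0.0000 0.0000
105.7575 91.6031 71.7576 43.9324 4.9192 0.0000 0.0000 0.0000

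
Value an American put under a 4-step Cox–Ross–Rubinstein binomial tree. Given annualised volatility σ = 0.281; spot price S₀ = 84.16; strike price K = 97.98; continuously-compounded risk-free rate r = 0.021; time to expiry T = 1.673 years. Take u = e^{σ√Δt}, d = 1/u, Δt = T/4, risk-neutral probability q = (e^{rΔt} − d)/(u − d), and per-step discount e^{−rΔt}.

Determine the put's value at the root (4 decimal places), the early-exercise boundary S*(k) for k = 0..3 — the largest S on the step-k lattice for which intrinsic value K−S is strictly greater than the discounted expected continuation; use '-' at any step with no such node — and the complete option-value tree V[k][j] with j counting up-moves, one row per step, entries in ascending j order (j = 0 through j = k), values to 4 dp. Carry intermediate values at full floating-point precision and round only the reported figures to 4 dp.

Δt=0.41825, u=1.19929, d=0.83383, q=0.47883, disc=e^(-rΔt)=0.99126
k=4 terminal: V=max(K-S,0) → 57.2973 39.4663 13.8200 0.0000 0.0000
k=3: j=0 S=48.7904 intr=49.1896 cont=48.3328 V=49.1896[EX]; j=1 S=70.1749 intr=27.8051 cont=26.9483 V=27.8051[EX]; j=2 S=100.9322 intr=0.0000 cont=7.1396 V=7.1396[hold]; j=3 S=145.1702 intr=0.0000 cont=0.0000 V=0.0000[hold]  S*(3)=70.1749
k=2: j=0 S=58.5137 intr=39.4663 cont=38.6094 V=39.4663[EX]; j=1 S=84.1600 intr=13.8200 cont=17.7532 V=17.7532[hold]; j=2 S=121.0469 intr=0.0000 cont=3.6884 V=3.6884[hold]  S*(2)=58.5137
k=1: j=0 S=70.1749 intr=27.8051 cont=28.8151 V=28.8151[hold]; j=1 S=100.9322 intr=0.0000 cont=10.9222 V=10.9222[hold]  S*(1)=-
k=0: j=0 S=84.1600 intr=13.8200 cont=20.0704 V=20.0704[hold]  S*(0)=-

price = 20.0704
boundary = - - 58.5137 70.1749
tree:
20.0704
28.8151 10.9222
39.4663 17.7532 3.6884
49.1896 27.8051 7.1396 0.0000
57.2973 39.4663 13.8200 0.0000 0.0000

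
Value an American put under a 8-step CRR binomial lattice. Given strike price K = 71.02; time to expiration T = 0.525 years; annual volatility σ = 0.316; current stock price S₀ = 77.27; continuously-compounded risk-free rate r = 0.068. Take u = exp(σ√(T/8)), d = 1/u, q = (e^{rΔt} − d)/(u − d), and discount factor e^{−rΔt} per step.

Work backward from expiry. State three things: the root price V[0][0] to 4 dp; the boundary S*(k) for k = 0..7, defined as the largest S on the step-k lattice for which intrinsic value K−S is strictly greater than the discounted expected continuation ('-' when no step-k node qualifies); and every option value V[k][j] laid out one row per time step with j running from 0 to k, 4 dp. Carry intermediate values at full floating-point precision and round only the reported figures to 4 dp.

params: Δt=0.06563 u=1.08432 d=0.92224 q=0.50737 e^(-rΔt)=0.99555
t_8 payoffs: 30.5849 23.4786 15.1235 5.3000 0.0000 0.0000 0.0000 0.0000 0.0000
t_7: node(7,0) S=43.8445 payoff=27.1755 vs cont=26.8593 → 27.1755 [stop]  node(7,1) S=51.5499 payoff=19.4701 vs cont=19.1538 → 19.4701 [stop]  node(7,2) S=60.6096 payoff=10.4104 vs cont=10.0942 → 10.4104 [stop]  node(7,3) S=71.2614 payoff=0.0000 vs cont=2.5993 → 2.5993 [wait]  node(7,4) S=83.7852 payoff=0.0000 vs cont=0.0000 → 0.0000 [wait]  node(7,5) S=98.5100 payoff=0.0000 vs cont=0.0000 → 0.0000 [wait]  node(7,6) S=115.8227 payoff=0.0000 vs cont=0.0000 → 0.0000 [wait]  node(7,7) S=136.1779 payoff=0.0000 vs cont=0.0000 → 0.0000 [wait]  ⇒ S*(7)=60.6096
t_6: node(6,0) S=47.5414 payoff=23.4786 vs cont=23.1624 → 23.4786 [stop]  node(6,1) S=55.8965 payoff=15.1235 vs cont=14.8073 → 15.1235 [stop]  node(6,2) S=65.7200 payoff=5.3000 vs cont=6.4186 → 6.4186 [wait]  node(6,3) S=77.2700 payoff=0.0000 vs cont=1.2748 → 1.2748 [wait]  node(6,4) S=90.8498 payoff=0.0000 vs cont=0.0000 → 0.0000 [wait]  node(6,5) S=106.8162 payoff=0.0000 vs cont=0.0000 → 0.0000 [wait]  node(6,6) S=125.5886 payoff=0.0000 vs cont=0.0000 → 0.0000 [wait]  ⇒ S*(6)=55.8965
t_5: node(5,0) S=51.5499 payoff=19.4701 vs cont=19.1538 → 19.4701 [stop]  node(5,1) S=60.6096 payoff=10.4104 vs cont=10.6592 → 10.6592 [wait]  node(5,2) S=71.2614 payoff=0.0000 vs cont=3.7918 → 3.7918 [wait]  node(5,3) S=83.7852 payoff=0.0000 vs cont=0.6252 → 0.6252 [wait]  node(5,4) S=98.5100 payoff=0.0000 vs cont=0.0000 → 0.0000 [wait]  node(5,5) S=115.8227 payoff=0.0000 vs cont=0.0000 → 0.0000 [wait]  ⇒ S*(5)=51.5499
t_4: node(4,0) S=55.8965 payoff=15.1235 vs cont=14.9329 → 15.1235 [stop]  node(4,1) S=65.7200 payoff=5.3000 vs cont=7.1430 → 7.1430 [wait]  node(4,2) S=77.2700 payoff=0.0000 vs cont=2.1755 → 2.1755 [wait]  node(4,3) S=90.8498 payoff=0.0000 vs cont=0.3066 → 0.3066 [wait]  node(4,4) S=106.8162 payoff=0.0000 vs cont=0.0000 → 0.0000 [wait]  ⇒ S*(4)=55.8965
t_3: node(3,0) S=60.6096 payoff=10.4104 vs cont=11.0251 → 11.0251 [wait]  node(3,1) S=71.2614 payoff=0.0000 vs cont=4.6020 → 4.6020 [wait]  node(3,2) S=83.7852 payoff=0.0000 vs cont=1.2218 → 1.2218 [wait]  node(3,3) S=98.5100 payoff=0.0000 vs cont=0.1504 → 0.1504 [wait]  ⇒ S*(3)=-
t_2: node(2,0) S=65.7200 payoff=5.3000 vs cont=7.7317 → 7.7317 [wait]  node(2,1) S=77.2700 payoff=0.0000 vs cont=2.8742 → 2.8742 [wait]  node(2,2) S=90.8498 payoff=0.0000 vs cont=0.6752 → 0.6752 [wait]  ⇒ S*(2)=-
t_1: node(1,0) S=71.2614 payoff=0.0000 vs cont=5.2437 → 5.2437 [wait]  node(1,1) S=83.7852 payoff=0.0000 vs cont=1.7506 → 1.7506 [wait]  ⇒ S*(1)=-
t_0: node(0,0) S=77.2700 payoff=0.0000 vs cont=3.4560 → 3.4560 [wait]  ⇒ S*(0)=-

price = 3.4560
boundary = - - - - 55.8965 51.5499 55.8965 60.6096
tree:
3.4560
5.2437 1.7506
7.7317 2.8742 0.6752
11.0251 4.6020 1.2218 0.1504
15.1235 7.1430 2.1755 0.3066 0.0000
19.4701 10.6592 3.7918 0.6252 0.0000 0.0000
23.4786 15.1235 6.4186 1.2748 0.0000 0.0000 0.0000
27.1755 19.4701 10.4104 2.5993 0.0000 0.0000 0.0000 0.0000
30.5849 23.4786 15.1235 5.3000 0.0000 0.0000 0.0000 0.0000 0.0000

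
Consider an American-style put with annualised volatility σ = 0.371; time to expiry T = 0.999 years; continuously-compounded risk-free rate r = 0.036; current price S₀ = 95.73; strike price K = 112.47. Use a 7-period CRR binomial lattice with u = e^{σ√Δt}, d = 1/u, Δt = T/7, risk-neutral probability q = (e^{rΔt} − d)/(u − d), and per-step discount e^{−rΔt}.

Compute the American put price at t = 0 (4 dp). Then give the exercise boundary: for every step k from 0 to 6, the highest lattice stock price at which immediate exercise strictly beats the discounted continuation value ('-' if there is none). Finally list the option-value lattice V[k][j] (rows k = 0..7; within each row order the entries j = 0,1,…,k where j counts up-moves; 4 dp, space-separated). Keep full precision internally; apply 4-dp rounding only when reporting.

price = 22.9555
boundary = - - 72.3288 62.8699 72.3288 83.2108 95.7300
tree:
22.9555
30.9156 14.6910
40.1412 21.3833 7.6938
49.6001 29.9885 12.4127 2.7314
57.8220 40.1412 19.4552 5.0168 0.3174
64.9686 49.6001 29.2592 9.1824 0.6175 0.0000
71.1807 57.8220 40.1412 16.7400 1.2014 0.0000 0.0000
76.5804 64.9686 49.6001 29.2592 2.3373 0.0000 0.0000 0.0000

params: Δt=0.14271 u=1.15045 d=0.86922 q=0.48333 e^(-rΔt)=0.99488
t_7 payoffs: 76.5804 64.9686 49.6001 29.2592 2.3373 0.0000 0.0000 0.0000
t_6: node(6,0) S=41.2893 payoff=71.1807 vs cont=70.6043 → 71.1807 [stop]  node(6,1) S=54.6480 payoff=57.8220 vs cont=57.2456 → 57.8220 [stop]  node(6,2) S=72.3288 payoff=40.1412 vs cont=39.5648 → 40.1412 [stop]  node(6,3) S=95.7300 payoff=16.7400 vs cont=16.1636 → 16.7400 [stop]  node(6,4) S=126.7024 payoff=0.0000 vs cont=1.2014 → 1.2014 [wait]  node(6,5) S=167.6956 payoff=0.0000 vs cont=0.0000 → 0.0000 [wait]  node(6,6) S=221.9517 payoff=0.0000 vs cont=0.0000 → 0.0000 [wait]  ⇒ S*(6)=95.7300
t_5: node(5,0) S=47.5014 payoff=64.9686 vs cont=64.3923 → 64.9686 [stop]  node(5,1) S=62.8699 payoff=49.6001 vs cont=49.0237 → 49.6001 [stop]  node(5,2) S=83.2108 payoff=29.2592 vs cont=28.6829 → 29.2592 [stop]  node(5,3) S=110.1327 payoff=2.3373 vs cont=9.1824 → 9.1824 [wait]  node(5,4) S=145.7650 payoff=0.0000 vs cont=0.6175 → 0.6175 [wait]  node(5,5) S=192.9257 payoff=0.0000 vs cont=0.0000 → 0.0000 [wait]  ⇒ S*(5)=83.2108
t_4: node(4,0) S=54.6480 payoff=57.8220 vs cont=57.2456 → 57.8220 [stop]  node(4,1) S=72.3288 payoff=40.1412 vs cont=39.5648 → 40.1412 [stop]  node(4,2) S=95.7300 payoff=16.7400 vs cont=19.4552 → 19.4552 [wait]  node(4,3) S=126.7024 payoff=0.0000 vs cont=5.0168 → 5.0168 [wait]  node(4,4) S=167.6956 payoff=0.0000 vs cont=0.3174 → 0.3174 [wait]  ⇒ S*(4)=72.3288
t_3: node(3,0) S=62.8699 payoff=49.6001 vs cont=49.0237 → 49.6001 [stop]  node(3,1) S=83.2108 payoff=29.2592 vs cont=29.9885 → 29.9885 [wait]  node(3,2) S=110.1327 payoff=2.3373 vs cont=12.4127 → 12.4127 [wait]  node(3,3) S=145.7650 payoff=0.0000 vs cont=2.7314 → 2.7314 [wait]  ⇒ S*(3)=62.8699
t_2: node(2,0) S=72.3288 payoff=40.1412 vs cont=39.9155 → 40.1412 [stop]  node(2,1) S=95.7300 payoff=16.7400 vs cont=21.3833 → 21.3833 [wait]  node(2,2) S=126.7024 payoff=0.0000 vs cont=7.6938 → 7.6938 [wait]  ⇒ S*(2)=72.3288
t_1: node(1,0) S=83.2108 payoff=29.2592 vs cont=30.9156 → 30.9156 [wait]  node(1,1) S=110.1327 payoff=2.3373 vs cont=14.6910 → 14.6910 [wait]  ⇒ S*(1)=-
t_0: node(0,0) S=95.7300 payoff=16.7400 vs cont=22.9555 → 22.9555 [wait]  ⇒ S*(0)=-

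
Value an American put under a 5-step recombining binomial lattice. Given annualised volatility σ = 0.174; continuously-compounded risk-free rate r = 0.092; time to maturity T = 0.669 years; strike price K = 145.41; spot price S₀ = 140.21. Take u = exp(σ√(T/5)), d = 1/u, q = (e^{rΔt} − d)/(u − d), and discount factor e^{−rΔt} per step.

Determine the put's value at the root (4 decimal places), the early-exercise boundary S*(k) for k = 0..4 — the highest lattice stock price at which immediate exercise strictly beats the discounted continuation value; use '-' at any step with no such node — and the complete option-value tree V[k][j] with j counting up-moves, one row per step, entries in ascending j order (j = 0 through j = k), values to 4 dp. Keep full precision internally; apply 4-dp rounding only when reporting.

params: Δt=0.13380 u=1.06572 d=0.93834 q=0.58133 e^(-rΔt)=0.98777
t_5 payoffs: 43.4167 29.5711 13.8459 0.0000 0.0000 0.0000
t_4: node(4,0) S=108.6959 payoff=36.7141 vs cont=34.9352 → 36.7141 [stop]  node(4,1) S=123.4514 payoff=21.9586 vs cont=20.1796 → 21.9586 [stop]  node(4,2) S=140.2100 payoff=5.2000 vs cont=5.7260 → 5.7260 [wait]  node(4,3) S=159.2436 payoff=0.0000 vs cont=0.0000 → 0.0000 [wait]  node(4,4) S=180.8610 payoff=0.0000 vs cont=0.0000 → 0.0000 [wait]  ⇒ S*(4)=123.4514
t_3: node(3,0) S=115.8389 payoff=29.5711 vs cont=27.7921 → 29.5711 [stop]  node(3,1) S=131.5641 payoff=13.8459 vs cont=12.3689 → 13.8459 [stop]  node(3,2) S=149.4240 payoff=0.0000 vs cont=2.3680 → 2.3680 [wait]  node(3,3) S=169.7085 payoff=0.0000 vs cont=0.0000 → 0.0000 [wait]  ⇒ S*(3)=131.5641
t_2: node(2,0) S=123.4514 payoff=21.9586 vs cont=20.1796 → 21.9586 [stop]  node(2,1) S=140.2100 payoff=5.2000 vs cont=7.0857 → 7.0857 [wait]  node(2,2) S=159.2436 payoff=0.0000 vs cont=0.9793 → 0.9793 [wait]  ⇒ S*(2)=123.4514
t_1: node(1,0) S=131.5641 payoff=13.8459 vs cont=13.1497 → 13.8459 [stop]  node(1,1) S=149.4240 payoff=0.0000 vs cont=3.4926 → 3.4926 [wait]  ⇒ S*(1)=131.5641
t_0: node(0,0) S=140.2100 payoff=5.2000 vs cont=7.7315 → 7.7315 [wait]  ⇒ S*(0)=-

price = 7.7315
boundary = - 131.5641 123.4514 131.5641 123.4514
tree:
7.7315
13.8459 3.4926
21.9586 7.0857 0.9793
29.5711 13.8459 2.3680 0.0000
36.7141 21.9586 5.7260 0.0000 0.0000
43.4167 29.5711 13.8459 0.0000 0.0000 0.0000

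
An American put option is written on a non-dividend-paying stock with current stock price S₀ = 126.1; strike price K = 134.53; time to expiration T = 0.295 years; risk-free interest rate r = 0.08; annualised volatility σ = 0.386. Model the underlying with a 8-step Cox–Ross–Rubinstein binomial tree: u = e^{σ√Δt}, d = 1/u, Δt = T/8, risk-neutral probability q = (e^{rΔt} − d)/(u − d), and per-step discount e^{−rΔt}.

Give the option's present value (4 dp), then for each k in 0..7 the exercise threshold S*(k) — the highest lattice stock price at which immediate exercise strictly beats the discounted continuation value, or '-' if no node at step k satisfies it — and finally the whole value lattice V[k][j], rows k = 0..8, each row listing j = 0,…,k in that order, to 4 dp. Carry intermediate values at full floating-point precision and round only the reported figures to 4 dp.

params: Δt=0.03687 u=1.07694 d=0.92856 q=0.50139 e^(-rΔt)=0.99705
t_8 payoffs: 64.8376 53.7009 40.7846 25.8042 8.4300 0.0000 0.0000 0.0000 0.0000
t_7: node(7,0) S=75.0544 payoff=59.4756 vs cont=59.0793 → 59.4756 [stop]  node(7,1) S=87.0480 payoff=47.4820 vs cont=47.0857 → 47.4820 [stop]  node(7,2) S=100.9581 payoff=33.5719 vs cont=33.1756 → 33.5719 [stop]  node(7,3) S=117.0911 payoff=17.4389 vs cont=17.0426 → 17.4389 [stop]  node(7,4) S=135.8020 payoff=0.0000 vs cont=4.1909 → 4.1909 [wait]  node(7,5) S=157.5030 payoff=0.0000 vs cont=0.0000 → 0.0000 [wait]  node(7,6) S=182.6717 payoff=0.0000 vs cont=0.0000 → 0.0000 [wait]  node(7,7) S=211.8623 payoff=0.0000 vs cont=0.0000 → 0.0000 [wait]  ⇒ S*(7)=117.0911
t_6: node(6,0) S=80.8291 payoff=53.7009 vs cont=53.3046 → 53.7009 [stop]  node(6,1) S=93.7454 payoff=40.7846 vs cont=40.3883 → 40.7846 [stop]  node(6,2) S=108.7258 payoff=25.8042 vs cont=25.4079 → 25.8042 [stop]  node(6,3) S=126.1000 payoff=8.4300 vs cont=10.7647 → 10.7647 [wait]  node(6,4) S=146.2506 payoff=0.0000 vs cont=2.0835 → 2.0835 [wait]  node(6,5) S=169.6212 payoff=0.0000 vs cont=0.0000 → 0.0000 [wait]  node(6,6) S=196.7263 payoff=0.0000 vs cont=0.0000 → 0.0000 [wait]  ⇒ S*(6)=108.7258
t_5: node(5,0) S=87.0480 payoff=47.4820 vs cont=47.0857 → 47.4820 [stop]  node(5,1) S=100.9581 payoff=33.5719 vs cont=33.1756 → 33.5719 [stop]  node(5,2) S=117.0911 payoff=17.4389 vs cont=18.2098 → 18.2098 [wait]  node(5,3) S=135.8020 payoff=0.0000 vs cont=6.3932 → 6.3932 [wait]  node(5,4) S=157.5030 payoff=0.0000 vs cont=1.0358 → 1.0358 [wait]  node(5,5) S=182.6717 payoff=0.0000 vs cont=0.0000 → 0.0000 [wait]  ⇒ S*(5)=100.9581
t_4: node(4,0) S=93.7454 payoff=40.7846 vs cont=40.3883 → 40.7846 [stop]  node(4,1) S=108.7258 payoff=25.8042 vs cont=25.7933 → 25.8042 [stop]  node(4,2) S=126.1000 payoff=8.4300 vs cont=12.2489 → 12.2489 [wait]  node(4,3) S=146.2506 payoff=0.0000 vs cont=3.6961 → 3.6961 [wait]  node(4,4) S=169.6212 payoff=0.0000 vs cont=0.5149 → 0.5149 [wait]  ⇒ S*(4)=108.7258
t_3: node(3,0) S=100.9581 payoff=33.5719 vs cont=33.1756 → 33.5719 [stop]  node(3,1) S=117.0911 payoff=17.4389 vs cont=18.9517 → 18.9517 [wait]  node(3,2) S=135.8020 payoff=0.0000 vs cont=7.9372 → 7.9372 [wait]  node(3,3) S=157.5030 payoff=0.0000 vs cont=2.0949 → 2.0949 [wait]  ⇒ S*(3)=100.9581
t_2: node(2,0) S=108.7258 payoff=25.8042 vs cont=26.1642 → 26.1642 [wait]  node(2,1) S=126.1000 payoff=8.4300 vs cont=13.3896 → 13.3896 [wait]  node(2,2) S=146.2506 payoff=0.0000 vs cont=4.9932 → 4.9932 [wait]  ⇒ S*(2)=-
t_1: node(1,0) S=117.0911 payoff=17.4389 vs cont=19.7010 → 19.7010 [wait]  node(1,1) S=135.8020 payoff=0.0000 vs cont=9.1527 → 9.1527 [wait]  ⇒ S*(1)=-
t_0: node(0,0) S=126.1000 payoff=8.4300 vs cont=14.3697 → 14.3697 [wait]  ⇒ S*(0)=-

price = 14.3697
boundary = - - - 100.9581 108.7258 100.9581 108.7258 117.0911
tree:
14.3697
19.7010 9.1527
26.1642 13.3896 4.9932
33.5719 18.9517 7.9372 2.0949
40.7846 25.8042 12.2489 3.6961 0.5149
47.4820 33.5719 18.2098 6.3932 1.0358 0.0000
53.7009 40.7846 25.8042 10.7647 2.0835 0.0000 0.0000
59.4756 47.4820 33.5719 17.4389 4.1909 0.0000 0.0000 0.0000
64.8376 53.7009 40.7846 25.8042 8.4300 0.0000 0.0000 0.0000 0.0000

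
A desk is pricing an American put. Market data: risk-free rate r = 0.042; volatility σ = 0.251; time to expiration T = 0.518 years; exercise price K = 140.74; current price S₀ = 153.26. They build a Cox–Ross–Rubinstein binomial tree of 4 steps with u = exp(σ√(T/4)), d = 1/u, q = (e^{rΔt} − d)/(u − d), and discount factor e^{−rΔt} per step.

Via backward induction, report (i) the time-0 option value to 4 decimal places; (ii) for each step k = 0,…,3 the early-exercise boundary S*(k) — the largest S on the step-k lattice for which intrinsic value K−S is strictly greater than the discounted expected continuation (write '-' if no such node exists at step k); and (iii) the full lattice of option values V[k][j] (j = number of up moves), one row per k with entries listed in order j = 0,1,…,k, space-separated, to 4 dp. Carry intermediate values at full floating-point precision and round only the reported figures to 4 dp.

Δt=0.12950  u=1.09453  d=0.91363  q=0.50758  discount=0.99458
step 4 (expiry): payoffs max(K−S,0) = 33.9531 12.8097 0.0000 0.0000 0.0000
step 3: (k=3,j=0): S=116.8815, (K−S)⁺=23.8585, hold=23.0951 ⇒ V=23.8585 exercise | (k=3,j=1): S=140.0236, (K−S)⁺=0.7164, hold=6.2735 ⇒ V=6.2735 continue | (k=3,j=2): S=167.7477, (K−S)⁺=0.0000, hold=0.0000 ⇒ V=0.0000 continue | (k=3,j=3): S=200.9611, (K−S)⁺=0.0000, hold=0.0000 ⇒ V=0.0000 continue  boundary S*=116.8815
step 2: (k=2,j=0): S=127.9303, (K−S)⁺=12.8097, hold=14.8517 ⇒ V=14.8517 continue | (k=2,j=1): S=153.2600, (K−S)⁺=0.0000, hold=3.0724 ⇒ V=3.0724 continue | (k=2,j=2): S=183.6049, (K−S)⁺=0.0000, hold=0.0000 ⇒ V=0.0000 continue  boundary S*=-
step 1: (k=1,j=0): S=140.0236, (K−S)⁺=0.7164, hold=8.8246 ⇒ V=8.8246 continue | (k=1,j=1): S=167.7477, (K−S)⁺=0.0000, hold=1.5047 ⇒ V=1.5047 continue  boundary S*=-
step 0: (k=0,j=0): S=153.2600, (K−S)⁺=0.0000, hold=5.0814 ⇒ V=5.0814 continue  boundary S*=-

price = 5.0814
boundary = - - - 116.8815
tree:
5.0814
8.8246 1.5047
14.8517 3.0724 0.0000
23.8585 6.2735 0.0000 0.0000
33.9531 12.8097 0.0000 0.0000 0.0000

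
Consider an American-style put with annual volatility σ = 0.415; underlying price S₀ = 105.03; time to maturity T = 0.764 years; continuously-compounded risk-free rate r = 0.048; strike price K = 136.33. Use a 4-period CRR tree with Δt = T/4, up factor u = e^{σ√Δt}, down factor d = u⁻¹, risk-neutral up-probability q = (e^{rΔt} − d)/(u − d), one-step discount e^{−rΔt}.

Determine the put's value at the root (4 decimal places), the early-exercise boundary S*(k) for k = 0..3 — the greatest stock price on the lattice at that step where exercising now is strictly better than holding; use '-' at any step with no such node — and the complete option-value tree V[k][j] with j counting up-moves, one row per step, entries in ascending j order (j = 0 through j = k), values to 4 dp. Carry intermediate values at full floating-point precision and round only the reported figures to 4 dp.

price = 35.0138
boundary = - 87.6083 73.0765 87.6083
tree:
35.0138
48.7217 20.8374
63.2535 32.7730 8.3087
75.3749 48.7217 16.1264 0.0000
85.4857 63.2535 31.3000 0.0000 0.0000

Δt=0.19100  u=1.19886  d=0.83413  q=0.48003  discount=0.99087
step 4 (expiry): payoffs max(K−S,0) = 85.4857 63.2535 31.3000 0.0000 0.0000
step 3: (k=3,j=0): S=60.9551, (K−S)⁺=75.3749, hold=74.1308 ⇒ V=75.3749 exercise | (k=3,j=1): S=87.6083, (K−S)⁺=48.7217, hold=47.4775 ⇒ V=48.7217 exercise | (k=3,j=2): S=125.9161, (K−S)⁺=10.4139, hold=16.1264 ⇒ V=16.1264 continue | (k=3,j=3): S=180.9743, (K−S)⁺=0.0000, hold=0.0000 ⇒ V=0.0000 continue  boundary S*=87.6083
step 2: (k=2,j=0): S=73.0765, (K−S)⁺=63.2535, hold=62.0094 ⇒ V=63.2535 exercise | (k=2,j=1): S=105.0300, (K−S)⁺=31.3000, hold=32.7730 ⇒ V=32.7730 continue | (k=2,j=2): S=150.9556, (K−S)⁺=0.0000, hold=8.3087 ⇒ V=8.3087 continue  boundary S*=73.0765
step 1: (k=1,j=0): S=87.6083, (K−S)⁺=48.7217, hold=48.1781 ⇒ V=48.7217 exercise | (k=1,j=1): S=125.9161, (K−S)⁺=10.4139, hold=20.8374 ⇒ V=20.8374 continue  boundary S*=87.6083
step 0: (k=0,j=0): S=105.0300, (K−S)⁺=31.3000, hold=35.0138 ⇒ V=35.0138 continue  boundary S*=-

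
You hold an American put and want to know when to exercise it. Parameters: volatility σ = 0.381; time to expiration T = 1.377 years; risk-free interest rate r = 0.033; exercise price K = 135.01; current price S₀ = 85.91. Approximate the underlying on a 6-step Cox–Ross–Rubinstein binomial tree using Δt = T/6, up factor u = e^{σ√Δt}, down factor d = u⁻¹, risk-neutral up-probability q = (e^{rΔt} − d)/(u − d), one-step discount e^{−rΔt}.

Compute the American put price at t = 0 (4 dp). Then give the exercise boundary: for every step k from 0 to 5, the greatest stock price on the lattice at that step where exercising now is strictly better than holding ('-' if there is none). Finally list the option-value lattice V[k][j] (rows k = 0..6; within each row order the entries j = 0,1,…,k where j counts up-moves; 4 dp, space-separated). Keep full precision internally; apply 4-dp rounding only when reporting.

params: Δt=0.22950 u=1.20024 d=0.83317 q=0.47521 e^(-rΔt)=0.99246
t_6 payoffs: 106.2736 93.6129 75.3742 49.1000 11.2499 0.0000 0.0000
t_5: node(5,0) S=34.4906 payoff=100.5194 vs cont=99.5007 → 100.5194 [stop]  node(5,1) S=49.6865 payoff=85.3235 vs cont=84.3049 → 85.3235 [stop]  node(5,2) S=71.5773 payoff=63.4327 vs cont=62.4141 → 63.4327 [stop]  node(5,3) S=103.1127 payoff=31.8973 vs cont=30.8787 → 31.8973 [stop]  node(5,4) S=148.5420 payoff=0.0000 vs cont=5.8593 → 5.8593 [wait]  node(5,5) S=213.9864 payoff=0.0000 vs cont=0.0000 → 0.0000 [wait]  ⇒ S*(5)=103.1127
t_4: node(4,0) S=41.3971 payoff=93.6129 vs cont=92.5943 → 93.6129 [stop]  node(4,1) S=59.6358 payoff=75.3742 vs cont=74.3556 → 75.3742 [stop]  node(4,2) S=85.9100 payoff=49.1000 vs cont=48.0814 → 49.1000 [stop]  node(4,3) S=123.7601 payoff=11.2499 vs cont=19.3766 → 19.3766 [wait]  node(4,4) S=178.2862 payoff=0.0000 vs cont=3.0517 → 3.0517 [wait]  ⇒ S*(4)=85.9100
t_3: node(3,0) S=49.6865 payoff=85.3235 vs cont=84.3049 → 85.3235 [stop]  node(3,1) S=71.5773 payoff=63.4327 vs cont=62.4141 → 63.4327 [stop]  node(3,2) S=103.1127 payoff=31.8973 vs cont=34.7114 → 34.7114 [wait]  node(3,3) S=148.5420 payoff=0.0000 vs cont=11.5313 → 11.5313 [wait]  ⇒ S*(3)=71.5773
t_2: node(2,0) S=59.6358 payoff=75.3742 vs cont=74.3556 → 75.3742 [stop]  node(2,1) S=85.9100 payoff=49.1000 vs cont=49.4085 → 49.4085 [wait]  node(2,2) S=123.7601 payoff=11.2499 vs cont=23.5173 → 23.5173 [wait]  ⇒ S*(2)=59.6358
t_1: node(1,0) S=71.5773 payoff=63.4327 vs cont=62.5596 → 63.4327 [stop]  node(1,1) S=103.1127 payoff=31.8973 vs cont=36.8249 → 36.8249 [wait]  ⇒ S*(1)=71.5773
t_0: node(0,0) S=85.9100 payoff=49.1000 vs cont=50.4053 → 50.4053 [wait]  ⇒ S*(0)=-

price = 50.4053
boundary = - 71.5773 59.6358 71.5773 85.9100 103.1127
tree:
50.4053
63.4327 36.8249
75.3742 49.4085 23.5173
85.3235 63.4327 34.7114 11.5313
93.6129 75.3742 49.1000 19.3766 3.0517
100.5194 85.3235 63.4327 31.8973 5.8593 0.0000
106.2736 93.6129 75.3742 49.1000 11.2499 0.0000 0.0000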